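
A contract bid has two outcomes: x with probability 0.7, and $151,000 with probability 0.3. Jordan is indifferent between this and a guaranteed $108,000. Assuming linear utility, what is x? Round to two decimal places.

x = $89,571.43

0.7·x + 0.3·151000 = 108000
0.7·x = 108000 − 45300 = 62700
x = 62700 / 0.7 = 89571.4286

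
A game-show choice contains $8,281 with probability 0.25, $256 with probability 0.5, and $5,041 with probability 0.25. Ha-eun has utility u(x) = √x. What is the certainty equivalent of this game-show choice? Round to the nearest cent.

E[u] = 0.25·√8281 + 0.5·√256 + 0.25·√5041 = 0.25·91 + 0.5·16 + 0.25·71 = 48.5
CE = (48.5)² = 2352.25

$2,352.25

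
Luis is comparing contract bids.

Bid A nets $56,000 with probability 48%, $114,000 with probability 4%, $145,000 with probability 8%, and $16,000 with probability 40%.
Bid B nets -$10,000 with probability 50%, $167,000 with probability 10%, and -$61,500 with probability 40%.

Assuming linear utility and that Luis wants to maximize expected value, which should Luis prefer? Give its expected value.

Bid A ($49,440)

Bid A = 0.48 × 56000 + 0.04 × 114000 + 0.08 × 145000 + 0.4 × 16000 = 26880 + 4560 + 11600 + 6400 = 49440
Bid B = 0.5 × (-10000) + 0.1 × 167000 + 0.4 × (-61500) = -5000 + 16700 − 24600 = -12900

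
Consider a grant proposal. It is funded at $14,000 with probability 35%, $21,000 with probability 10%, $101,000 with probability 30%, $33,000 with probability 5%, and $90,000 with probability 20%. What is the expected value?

EV = 0.35 × 14000 + 0.1 × 21000 + 0.3 × 101000 + 0.05 × 33000 + 0.2 × 90000 = 4900 + 2100 + 30300 + 1650 + 18000 = 56950

$56,950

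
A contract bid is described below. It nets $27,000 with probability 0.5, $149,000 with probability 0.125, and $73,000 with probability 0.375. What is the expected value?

EV = 0.5 × 27000 + 0.125 × 149000 + 0.375 × 73000 = 13500 + 18625 + 27375 = 59500

$59,500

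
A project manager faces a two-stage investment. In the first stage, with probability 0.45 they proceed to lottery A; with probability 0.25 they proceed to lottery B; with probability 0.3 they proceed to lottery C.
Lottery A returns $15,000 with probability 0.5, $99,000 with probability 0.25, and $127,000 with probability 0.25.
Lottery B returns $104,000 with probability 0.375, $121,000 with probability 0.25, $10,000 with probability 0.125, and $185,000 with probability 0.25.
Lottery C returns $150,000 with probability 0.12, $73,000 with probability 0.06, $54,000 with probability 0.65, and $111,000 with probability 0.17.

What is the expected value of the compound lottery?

EV(A) = 0.5 × 15000 + 0.25 × 99000 + 0.25 × 127000 = 7500 + 24750 + 31750 = 64000
EV(B) = 0.375 × 104000 + 0.25 × 121000 + 0.125 × 10000 + 0.25 × 185000 = 39000 + 30250 + 1250 + 46250 = 116750
EV(C) = 0.12 × 150000 + 0.06 × 73000 + 0.65 × 54000 + 0.17 × 111000 = 18000 + 4380 + 35100 + 18870 = 76350
Overall = 0.45 × 64000 + 0.25 × 116750 + 0.3 × 76350 = 28800 + 29187.5 + 22905 = 80892.5

$80,892.50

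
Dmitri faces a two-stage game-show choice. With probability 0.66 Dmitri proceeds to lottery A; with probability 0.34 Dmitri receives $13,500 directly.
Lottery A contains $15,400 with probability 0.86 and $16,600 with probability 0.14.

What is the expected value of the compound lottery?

$14,864.88

EV(A) = 0.86 × 15400 + 0.14 × 16600 = 13244 + 2324 = 15568
Branch B: 13500 (certain)
Overall = 0.66 × 15568 + 0.34 × 13500 = 10274.88 + 4590 = 14864.88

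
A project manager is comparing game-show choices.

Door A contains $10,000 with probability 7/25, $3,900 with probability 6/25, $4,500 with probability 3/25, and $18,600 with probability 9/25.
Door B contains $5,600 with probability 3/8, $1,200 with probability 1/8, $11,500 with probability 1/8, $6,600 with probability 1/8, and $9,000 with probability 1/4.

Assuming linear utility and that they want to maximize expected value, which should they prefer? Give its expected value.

Door A ($10,972)

Door A = 7/25 × 10000 + 6/25 × 3900 + 3/25 × 4500 + 9/25 × 18600 = 2800 + 936 + 540 + 6696 = 10972
Door B = 3/8 × 5600 + 1/8 × 1200 + 1/8 × 11500 + 1/8 × 6600 + 1/4 × 9000 = 2100 + 150 + 1437.5 + 825 + 2250 = 6762.5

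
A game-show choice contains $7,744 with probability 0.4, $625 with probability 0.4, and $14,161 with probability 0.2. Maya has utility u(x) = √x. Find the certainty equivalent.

$4,761

E[u] = 0.4·√7744 + 0.4·√625 + 0.2·√14161 = 0.4·88 + 0.4·25 + 0.2·119 = 69
CE = (69)² = 4761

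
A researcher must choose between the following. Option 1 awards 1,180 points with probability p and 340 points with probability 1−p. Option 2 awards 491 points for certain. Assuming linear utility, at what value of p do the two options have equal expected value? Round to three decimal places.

p·1180 + (1−p)·340 = 491
840p + 340 = 491
p = (491 − 340) / 840

p = 0.180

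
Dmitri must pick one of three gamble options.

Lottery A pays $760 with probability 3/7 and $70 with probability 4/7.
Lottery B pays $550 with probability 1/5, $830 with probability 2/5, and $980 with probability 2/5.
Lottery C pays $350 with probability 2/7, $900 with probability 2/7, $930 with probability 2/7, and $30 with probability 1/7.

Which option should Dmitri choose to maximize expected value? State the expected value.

Lottery A = 3/7 × 760 + 4/7 × 70 = 325.7143 + 40 = 365.7143
Lottery B = 1/5 × 550 + 2/5 × 830 + 2/5 × 980 = 110 + 332 + 392 = 834
Lottery C = 2/7 × 350 + 2/7 × 900 + 2/7 × 930 + 1/7 × 30 = 100 + 257.1429 + 265.7143 + 4.2857 = 627.1429

Lottery B ($834)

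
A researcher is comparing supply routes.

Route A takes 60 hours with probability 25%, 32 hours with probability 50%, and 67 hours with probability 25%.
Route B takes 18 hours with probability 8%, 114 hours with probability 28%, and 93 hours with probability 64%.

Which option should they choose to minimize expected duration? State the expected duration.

Route A = 0.25 × 60 + 0.5 × 32 + 0.25 × 67 = 15 + 16 + 16.75 = 47.75
Route B = 0.08 × 18 + 0.28 × 114 + 0.64 × 93 = 1.44 + 31.92 + 59.52 = 92.88

Route A (47.75 hours)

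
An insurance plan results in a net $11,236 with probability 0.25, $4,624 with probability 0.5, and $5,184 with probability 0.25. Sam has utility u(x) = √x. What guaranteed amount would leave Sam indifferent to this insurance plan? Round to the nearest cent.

E[u] = 0.25·√11236 + 0.5·√4624 + 0.25·√5184 = 0.25·106 + 0.5·68 + 0.25·72 = 78.5
CE = (78.5)² = 6162.25

$6,162.25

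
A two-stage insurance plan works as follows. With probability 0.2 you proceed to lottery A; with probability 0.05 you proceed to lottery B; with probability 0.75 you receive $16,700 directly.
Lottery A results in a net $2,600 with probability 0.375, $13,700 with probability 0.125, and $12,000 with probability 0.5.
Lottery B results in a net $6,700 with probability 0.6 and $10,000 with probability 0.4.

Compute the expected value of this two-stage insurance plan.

EV(A) = 0.375 × 2600 + 0.125 × 13700 + 0.5 × 12000 = 975 + 1712.5 + 6000 = 8687.5
EV(B) = 0.6 × 6700 + 0.4 × 10000 = 4020 + 4000 = 8020
Branch C: 16700 (certain)
Overall = 0.2 × 8687.5 + 0.05 × 8020 + 0.75 × 16700 = 1737.5 + 401 + 12525 = 14663.5

$14,663.50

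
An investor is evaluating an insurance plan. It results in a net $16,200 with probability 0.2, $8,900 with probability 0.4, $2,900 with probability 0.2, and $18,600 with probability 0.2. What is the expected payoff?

$11,100

EV = 0.2 × 16200 + 0.4 × 8900 + 0.2 × 2900 + 0.2 × 18600 = 3240 + 3560 + 580 + 3720 = 11100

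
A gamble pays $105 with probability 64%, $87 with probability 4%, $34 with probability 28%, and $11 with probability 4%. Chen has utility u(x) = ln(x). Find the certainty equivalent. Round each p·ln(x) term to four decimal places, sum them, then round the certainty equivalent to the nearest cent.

$69.44

E[u] = 0.64·ln(105) + 0.04·ln(87) + 0.28·ln(34) + 0.04·ln(11) = 2.9785 + 0.1786 + 0.9874 + 0.0959 = 4.2404
CE = e^4.2404 ≈ 69.44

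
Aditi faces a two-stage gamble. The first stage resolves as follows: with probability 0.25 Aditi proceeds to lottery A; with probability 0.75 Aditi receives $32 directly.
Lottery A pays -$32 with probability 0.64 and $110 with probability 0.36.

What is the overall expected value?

$28.78

EV(A) = 0.64 × (-32) + 0.36 × 110 = -20.48 + 39.6 = 19.12
Branch B: 32 (certain)
Overall = 0.25 × 19.12 + 0.75 × 32 = 4.78 + 24 = 28.78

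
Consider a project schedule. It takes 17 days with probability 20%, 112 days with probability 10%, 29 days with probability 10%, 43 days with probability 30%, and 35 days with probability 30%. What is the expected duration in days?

40.9 days

EV = 0.2 × 17 + 0.1 × 112 + 0.1 × 29 + 0.3 × 43 + 0.3 × 35 = 3.4 + 11.2 + 2.9 + 12.9 + 10.5 = 40.9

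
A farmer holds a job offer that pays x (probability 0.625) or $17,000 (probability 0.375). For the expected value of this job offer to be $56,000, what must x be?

x = $79,400

0.625·x + 0.375·17000 = 56000
0.625·x = 56000 − 6375 = 49625
x = 49625 / 0.625 = 79400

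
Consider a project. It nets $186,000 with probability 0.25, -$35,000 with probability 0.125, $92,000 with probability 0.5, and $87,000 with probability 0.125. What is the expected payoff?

$99,000

EV = 0.25 × 186000 + 0.125 × (-35000) + 0.5 × 92000 + 0.125 × 87000 = 46500 − 4375 + 46000 + 10875 = 99000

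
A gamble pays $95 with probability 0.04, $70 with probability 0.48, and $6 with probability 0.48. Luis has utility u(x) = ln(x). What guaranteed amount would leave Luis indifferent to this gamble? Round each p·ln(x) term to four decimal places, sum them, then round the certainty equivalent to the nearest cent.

$21.79

E[u] = 0.04·ln(95) + 0.48·ln(70) + 0.48·ln(6) = 0.1822 + 2.0393 + 0.8600 = 3.0815
CE = e^3.0815 ≈ 21.79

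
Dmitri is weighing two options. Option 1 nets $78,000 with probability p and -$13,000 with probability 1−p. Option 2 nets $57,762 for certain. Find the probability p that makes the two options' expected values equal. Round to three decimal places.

p = 0.778

p·78000 + (1−p)·(-13000) = 57762
91000p − 13000 = 57762
p = (57762 + 13000) / 91000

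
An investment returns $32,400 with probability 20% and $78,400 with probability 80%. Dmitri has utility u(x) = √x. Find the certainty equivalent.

E[u] = 0.2·√32400 + 0.8·√78400 = 0.2·180 + 0.8·280 = 260
CE = (260)² = 67600

$67,600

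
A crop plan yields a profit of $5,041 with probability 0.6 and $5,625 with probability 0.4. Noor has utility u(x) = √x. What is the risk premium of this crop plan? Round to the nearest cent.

E[u] = 0.6·√5041 + 0.4·√5625 = 0.6·71 + 0.4·75 = 72.6
CE = (72.6)² = 5270.76
Risk premium = EV − CE = 5274.6 − 5270.76 = 3.84

$3.84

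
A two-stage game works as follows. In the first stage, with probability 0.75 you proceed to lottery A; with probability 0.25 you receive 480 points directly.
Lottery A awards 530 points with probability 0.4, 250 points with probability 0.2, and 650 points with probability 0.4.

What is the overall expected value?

511.5 points

EV(A) = 0.4 × 530 + 0.2 × 250 + 0.4 × 650 = 212 + 50 + 260 = 522
Branch B: 480 (certain)
Overall = 0.75 × 522 + 0.25 × 480 = 391.5 + 120 = 511.5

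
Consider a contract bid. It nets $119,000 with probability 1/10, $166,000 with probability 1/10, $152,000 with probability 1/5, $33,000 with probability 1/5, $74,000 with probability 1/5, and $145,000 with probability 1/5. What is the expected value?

$109,300

EV = 1/10 × 119000 + 1/10 × 166000 + 1/5 × 152000 + 1/5 × 33000 + 1/5 × 74000 + 1/5 × 145000 = 11900 + 16600 + 30400 + 6600 + 14800 + 29000 = 109300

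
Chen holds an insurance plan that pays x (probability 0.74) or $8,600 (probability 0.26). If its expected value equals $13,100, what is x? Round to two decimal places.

x = $14,681.08

0.74·x + 0.26·8600 = 13100
0.74·x = 13100 − 2236 = 10864
x = 10864 / 0.74 = 14681.0811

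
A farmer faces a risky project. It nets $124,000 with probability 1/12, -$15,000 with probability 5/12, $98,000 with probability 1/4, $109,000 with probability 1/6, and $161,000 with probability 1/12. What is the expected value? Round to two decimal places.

EV = 1/12 × 124000 + 5/12 × (-15000) + 1/4 × 98000 + 1/6 × 109000 + 1/12 × 161000 = 10333.3333 − 6250 + 24500 + 18166.6667 + 13416.6667 = 60166.6667

$60,166.67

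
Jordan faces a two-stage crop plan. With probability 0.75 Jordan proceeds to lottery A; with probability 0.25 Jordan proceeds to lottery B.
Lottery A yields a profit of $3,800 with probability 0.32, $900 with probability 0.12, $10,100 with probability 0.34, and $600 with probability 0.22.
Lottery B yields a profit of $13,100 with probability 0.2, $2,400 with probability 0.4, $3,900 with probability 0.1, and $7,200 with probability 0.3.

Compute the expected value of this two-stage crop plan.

EV(A) = 0.32 × 3800 + 0.12 × 900 + 0.34 × 10100 + 0.22 × 600 = 1216 + 108 + 3434 + 132 = 4890
EV(B) = 0.2 × 13100 + 0.4 × 2400 + 0.1 × 3900 + 0.3 × 7200 = 2620 + 960 + 390 + 2160 = 6130
Overall = 0.75 × 4890 + 0.25 × 6130 = 3667.5 + 1532.5 = 5200

$5,200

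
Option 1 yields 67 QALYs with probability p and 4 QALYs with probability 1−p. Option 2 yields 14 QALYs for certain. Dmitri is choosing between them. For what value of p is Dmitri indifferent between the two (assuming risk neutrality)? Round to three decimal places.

p = 0.159

p·67 + (1−p)·4 = 14
63p + 4 = 14
p = (14 − 4) / 63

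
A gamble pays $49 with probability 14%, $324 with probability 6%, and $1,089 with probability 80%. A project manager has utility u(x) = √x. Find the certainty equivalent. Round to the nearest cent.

E[u] = 0.14·√49 + 0.06·√324 + 0.8·√1089 = 0.14·7 + 0.06·18 + 0.8·33 = 28.46
CE = (28.46)² = 809.9716

$809.97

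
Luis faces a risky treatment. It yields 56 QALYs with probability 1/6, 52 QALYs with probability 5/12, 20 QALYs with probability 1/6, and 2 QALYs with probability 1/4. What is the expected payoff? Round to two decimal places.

EV = 1/6 × 56 + 5/12 × 52 + 1/6 × 20 + 1/4 × 2 = 9.3333 + 21.6667 + 3.3333 + 0.5 = 34.8333

34.83 QALYs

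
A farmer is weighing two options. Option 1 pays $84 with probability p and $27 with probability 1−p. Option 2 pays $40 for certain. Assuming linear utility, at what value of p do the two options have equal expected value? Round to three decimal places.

p = 0.228

p·84 + (1−p)·27 = 40
57p + 27 = 40
p = (40 − 27) / 57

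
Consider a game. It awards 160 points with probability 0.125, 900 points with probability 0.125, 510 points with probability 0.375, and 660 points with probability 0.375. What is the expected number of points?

571.25 points

EV = 0.125 × 160 + 0.125 × 900 + 0.375 × 510 + 0.375 × 660 = 20 + 112.5 + 191.25 + 247.5 = 571.25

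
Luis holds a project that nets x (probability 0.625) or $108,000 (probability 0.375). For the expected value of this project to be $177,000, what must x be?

0.625·x + 0.375·108000 = 177000
0.625·x = 177000 − 40500 = 136500
x = 136500 / 0.625 = 218400

x = $218,400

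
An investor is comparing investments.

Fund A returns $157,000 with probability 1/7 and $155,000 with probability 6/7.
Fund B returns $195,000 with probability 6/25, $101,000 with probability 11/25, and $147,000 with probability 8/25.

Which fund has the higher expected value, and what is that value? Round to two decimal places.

Fund A = 1/7 × 157000 + 6/7 × 155000 = 22428.5714 + 132857.1429 = 155285.7143
Fund B = 6/25 × 195000 + 11/25 × 101000 + 8/25 × 147000 = 46800 + 44440 + 47040 = 138280

Fund A ($155,285.71)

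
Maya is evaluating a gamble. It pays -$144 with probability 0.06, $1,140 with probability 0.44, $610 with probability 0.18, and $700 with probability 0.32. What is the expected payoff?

EV = 0.06 × (-144) + 0.44 × 1140 + 0.18 × 610 + 0.32 × 700 = -8.64 + 501.6 + 109.8 + 224 = 826.76

$826.76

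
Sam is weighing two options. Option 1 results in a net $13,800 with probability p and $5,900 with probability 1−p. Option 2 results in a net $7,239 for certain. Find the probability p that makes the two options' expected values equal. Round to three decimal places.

p = 0.169

p·13800 + (1−p)·5900 = 7239
7900p + 5900 = 7239
p = (7239 − 5900) / 7900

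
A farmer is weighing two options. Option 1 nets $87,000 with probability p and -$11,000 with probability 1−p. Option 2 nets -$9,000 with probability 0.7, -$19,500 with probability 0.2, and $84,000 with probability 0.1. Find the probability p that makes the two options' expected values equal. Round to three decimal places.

EV(Option 2) = 0.7 × (-9000) + 0.2 × (-19500) + 0.1 × 84000 = -6300 − 3900 + 8400 = -1800
p·87000 + (1−p)·(-11000) = -1800
98000p − 11000 = -1800
p = (-1800 + 11000) / 98000

p = 0.094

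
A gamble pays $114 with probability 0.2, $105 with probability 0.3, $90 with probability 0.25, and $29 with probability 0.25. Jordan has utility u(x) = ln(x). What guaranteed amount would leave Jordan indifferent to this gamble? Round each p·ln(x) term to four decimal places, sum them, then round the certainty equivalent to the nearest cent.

$74.46

E[u] = 0.2·ln(114) + 0.3·ln(105) + 0.25·ln(90) + 0.25·ln(29) = 0.9472 + 1.3962 + 1.1250 + 0.8418 = 4.3102
CE = e^4.3102 ≈ 74.46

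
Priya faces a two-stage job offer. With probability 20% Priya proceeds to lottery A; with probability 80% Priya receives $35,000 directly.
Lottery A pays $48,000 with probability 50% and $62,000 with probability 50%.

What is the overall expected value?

EV(A) = 0.5 × 48000 + 0.5 × 62000 = 24000 + 31000 = 55000
Branch B: 35000 (certain)
Overall = 0.2 × 55000 + 0.8 × 35000 = 11000 + 28000 = 39000

$39,000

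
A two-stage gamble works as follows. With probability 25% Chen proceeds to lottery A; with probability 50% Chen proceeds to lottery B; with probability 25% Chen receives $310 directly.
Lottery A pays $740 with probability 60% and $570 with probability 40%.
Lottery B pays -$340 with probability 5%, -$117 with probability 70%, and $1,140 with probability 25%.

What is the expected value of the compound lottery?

$338.55

EV(A) = 0.6 × 740 + 0.4 × 570 = 444 + 228 = 672
EV(B) = 0.05 × (-340) + 0.7 × (-117) + 0.25 × 1140 = -17 − 81.9 + 285 = 186.1
Branch C: 310 (certain)
Overall = 0.25 × 672 + 0.5 × 186.1 + 0.25 × 310 = 168 + 93.05 + 77.5 = 338.55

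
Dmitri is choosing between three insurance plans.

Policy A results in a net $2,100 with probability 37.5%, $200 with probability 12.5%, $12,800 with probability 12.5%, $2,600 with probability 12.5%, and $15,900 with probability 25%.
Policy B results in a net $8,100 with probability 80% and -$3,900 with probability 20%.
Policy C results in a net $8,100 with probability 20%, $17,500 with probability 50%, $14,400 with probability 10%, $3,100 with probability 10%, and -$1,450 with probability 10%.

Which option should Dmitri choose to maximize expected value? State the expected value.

Policy A = 0.375 × 2100 + 0.125 × 200 + 0.125 × 12800 + 0.125 × 2600 + 0.25 × 15900 = 787.5 + 25 + 1600 + 325 + 3975 = 6712.5
Policy B = 0.8 × 8100 + 0.2 × (-3900) = 6480 − 780 = 5700
Policy C = 0.2 × 8100 + 0.5 × 17500 + 0.1 × 14400 + 0.1 × 3100 + 0.1 × (-1450) = 1620 + 8750 + 1440 + 310 − 145 = 11975

Policy C ($11,975)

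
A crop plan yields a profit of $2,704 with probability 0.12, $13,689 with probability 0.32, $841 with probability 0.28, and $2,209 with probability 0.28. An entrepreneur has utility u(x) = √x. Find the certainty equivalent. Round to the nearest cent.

$4,219.80

E[u] = 0.12·√2704 + 0.32·√13689 + 0.28·√841 + 0.28·√2209 = 0.12·52 + 0.32·117 + 0.28·29 + 0.28·47 = 64.96
CE = (64.96)² = 4219.8016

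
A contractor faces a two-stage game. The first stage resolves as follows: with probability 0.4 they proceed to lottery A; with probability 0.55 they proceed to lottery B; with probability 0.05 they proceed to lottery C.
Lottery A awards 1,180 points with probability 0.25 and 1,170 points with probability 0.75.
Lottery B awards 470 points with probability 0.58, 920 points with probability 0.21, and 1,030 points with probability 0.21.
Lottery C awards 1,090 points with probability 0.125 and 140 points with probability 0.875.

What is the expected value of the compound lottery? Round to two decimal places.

EV(A) = 0.25 × 1180 + 0.75 × 1170 = 295 + 877.5 = 1172.5
EV(B) = 0.58 × 470 + 0.21 × 920 + 0.21 × 1030 = 272.6 + 193.2 + 216.3 = 682.1
EV(C) = 0.125 × 1090 + 0.875 × 140 = 136.25 + 122.5 = 258.75
Overall = 0.4 × 1172.5 + 0.55 × 682.1 + 0.05 × 258.75 = 469 + 375.155 + 12.9375 = 857.0925

857.09 points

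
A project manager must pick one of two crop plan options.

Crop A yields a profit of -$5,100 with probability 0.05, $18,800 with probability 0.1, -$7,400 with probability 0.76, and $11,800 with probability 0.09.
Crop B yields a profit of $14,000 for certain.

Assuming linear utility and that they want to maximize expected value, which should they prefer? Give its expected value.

Crop A = 0.05 × (-5100) + 0.1 × 18800 + 0.76 × (-7400) + 0.09 × 11800 = -255 + 1880 − 5624 + 1062 = -2937
Crop B: 14000 (certain)

Crop B ($14,000)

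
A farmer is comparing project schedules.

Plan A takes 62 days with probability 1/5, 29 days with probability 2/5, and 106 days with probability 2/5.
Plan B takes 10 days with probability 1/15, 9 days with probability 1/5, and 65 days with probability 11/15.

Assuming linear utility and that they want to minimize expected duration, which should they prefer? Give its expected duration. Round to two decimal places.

Plan B (50.13 days)

Plan A = 1/5 × 62 + 2/5 × 29 + 2/5 × 106 = 12.4 + 11.6 + 42.4 = 66.4
Plan B = 1/15 × 10 + 1/5 × 9 + 11/15 × 65 = 0.6667 + 1.8 + 47.6667 = 50.1333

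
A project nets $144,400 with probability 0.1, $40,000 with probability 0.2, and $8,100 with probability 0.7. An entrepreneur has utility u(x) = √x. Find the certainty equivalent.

E[u] = 0.1·√144400 + 0.2·√40000 + 0.7·√8100 = 0.1·380 + 0.2·200 + 0.7·90 = 141
CE = (141)² = 19881

$19,881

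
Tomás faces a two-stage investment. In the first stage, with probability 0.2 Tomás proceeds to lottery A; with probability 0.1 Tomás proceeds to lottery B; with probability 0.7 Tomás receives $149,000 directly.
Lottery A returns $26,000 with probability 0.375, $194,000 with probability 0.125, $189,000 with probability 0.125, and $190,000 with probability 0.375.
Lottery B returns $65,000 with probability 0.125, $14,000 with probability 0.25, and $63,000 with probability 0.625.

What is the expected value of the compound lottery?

$135,175

EV(A) = 0.375 × 26000 + 0.125 × 194000 + 0.125 × 189000 + 0.375 × 190000 = 9750 + 24250 + 23625 + 71250 = 128875
EV(B) = 0.125 × 65000 + 0.25 × 14000 + 0.625 × 63000 = 8125 + 3500 + 39375 = 51000
Branch C: 149000 (certain)
Overall = 0.2 × 128875 + 0.1 × 51000 + 0.7 × 149000 = 25775 + 5100 + 104300 = 135175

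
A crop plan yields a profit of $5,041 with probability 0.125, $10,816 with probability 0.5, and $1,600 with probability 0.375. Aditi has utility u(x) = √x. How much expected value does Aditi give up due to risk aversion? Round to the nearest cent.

$881.11

E[u] = 0.125·√5041 + 0.5·√10816 + 0.375·√1600 = 0.125·71 + 0.5·104 + 0.375·40 = 75.875
CE = (75.875)² = 5757.015625
Risk premium = EV − CE = 6638.125 − 5757.015625 = 881.109375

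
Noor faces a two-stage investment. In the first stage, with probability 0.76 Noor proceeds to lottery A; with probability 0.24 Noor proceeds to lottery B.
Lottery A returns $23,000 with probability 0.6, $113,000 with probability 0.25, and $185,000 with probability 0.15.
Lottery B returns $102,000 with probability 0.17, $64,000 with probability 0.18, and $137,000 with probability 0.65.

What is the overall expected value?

$81,346.40

EV(A) = 0.6 × 23000 + 0.25 × 113000 + 0.15 × 185000 = 13800 + 28250 + 27750 = 69800
EV(B) = 0.17 × 102000 + 0.18 × 64000 + 0.65 × 137000 = 17340 + 11520 + 89050 = 117910
Overall = 0.76 × 69800 + 0.24 × 117910 = 53048 + 28298.4 = 81346.4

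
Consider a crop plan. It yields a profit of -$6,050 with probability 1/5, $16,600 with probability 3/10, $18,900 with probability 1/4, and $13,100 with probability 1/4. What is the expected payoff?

EV = 1/5 × (-6050) + 3/10 × 16600 + 1/4 × 18900 + 1/4 × 13100 = -1210 + 4980 + 4725 + 3275 = 11770

$11,770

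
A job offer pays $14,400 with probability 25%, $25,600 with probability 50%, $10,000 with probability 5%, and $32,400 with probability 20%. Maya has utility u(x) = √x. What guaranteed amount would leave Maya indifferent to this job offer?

E[u] = 0.25·√14400 + 0.5·√25600 + 0.05·√10000 + 0.2·√32400 = 0.25·120 + 0.5·160 + 0.05·100 + 0.2·180 = 151
CE = (151)² = 22801

$22,801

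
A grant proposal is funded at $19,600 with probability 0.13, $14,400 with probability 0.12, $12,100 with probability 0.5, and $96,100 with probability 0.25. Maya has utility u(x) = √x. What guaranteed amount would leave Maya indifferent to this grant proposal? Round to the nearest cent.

E[u] = 0.13·√19600 + 0.12·√14400 + 0.5·√12100 + 0.25·√96100 = 0.13·140 + 0.12·120 + 0.5·110 + 0.25·310 = 165.1
CE = (165.1)² = 27258.01

$27,258.01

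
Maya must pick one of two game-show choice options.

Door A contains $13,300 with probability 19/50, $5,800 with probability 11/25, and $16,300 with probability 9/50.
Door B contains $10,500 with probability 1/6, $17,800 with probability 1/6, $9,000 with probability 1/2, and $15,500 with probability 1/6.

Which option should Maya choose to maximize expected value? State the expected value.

Door B ($11,800)

Door A = 19/50 × 13300 + 11/25 × 5800 + 9/50 × 16300 = 5054 + 2552 + 2934 = 10540
Door B = 1/6 × 10500 + 1/6 × 17800 + 1/2 × 9000 + 1/6 × 15500 = 1750 + 2966.6667 + 4500 + 2583.3333 = 11800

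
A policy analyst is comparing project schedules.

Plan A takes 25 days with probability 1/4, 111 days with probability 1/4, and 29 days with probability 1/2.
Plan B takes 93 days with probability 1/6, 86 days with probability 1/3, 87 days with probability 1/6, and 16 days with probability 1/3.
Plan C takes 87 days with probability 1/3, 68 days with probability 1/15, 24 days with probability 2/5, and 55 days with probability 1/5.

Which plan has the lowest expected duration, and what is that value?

Plan A (48.5 days)

Plan A = 1/4 × 25 + 1/4 × 111 + 1/2 × 29 = 6.25 + 27.75 + 14.5 = 48.5
Plan B = 1/6 × 93 + 1/3 × 86 + 1/6 × 87 + 1/3 × 16 = 15.5 + 28.6667 + 14.5 + 5.3333 = 64
Plan C = 1/3 × 87 + 1/15 × 68 + 2/5 × 24 + 1/5 × 55 = 29 + 4.5333 + 9.6 + 11 = 54.1333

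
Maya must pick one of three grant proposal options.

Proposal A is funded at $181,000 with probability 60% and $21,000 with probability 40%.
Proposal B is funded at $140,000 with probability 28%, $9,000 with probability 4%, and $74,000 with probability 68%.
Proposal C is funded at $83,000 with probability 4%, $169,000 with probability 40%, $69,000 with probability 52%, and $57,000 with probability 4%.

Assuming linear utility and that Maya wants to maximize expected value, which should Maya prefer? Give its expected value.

Proposal A ($117,000)

Proposal A = 0.6 × 181000 + 0.4 × 21000 = 108600 + 8400 = 117000
Proposal B = 0.28 × 140000 + 0.04 × 9000 + 0.68 × 74000 = 39200 + 360 + 50320 = 89880
Proposal C = 0.04 × 83000 + 0.4 × 169000 + 0.52 × 69000 + 0.04 × 57000 = 3320 + 67600 + 35880 + 2280 = 109080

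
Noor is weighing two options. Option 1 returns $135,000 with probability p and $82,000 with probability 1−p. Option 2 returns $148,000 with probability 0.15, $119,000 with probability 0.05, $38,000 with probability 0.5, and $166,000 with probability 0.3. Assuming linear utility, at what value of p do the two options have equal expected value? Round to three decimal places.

EV(Option 2) = 0.15 × 148000 + 0.05 × 119000 + 0.5 × 38000 + 0.3 × 166000 = 22200 + 5950 + 19000 + 49800 = 96950
p·135000 + (1−p)·82000 = 96950
53000p + 82000 = 96950
p = (96950 − 82000) / 53000

p = 0.282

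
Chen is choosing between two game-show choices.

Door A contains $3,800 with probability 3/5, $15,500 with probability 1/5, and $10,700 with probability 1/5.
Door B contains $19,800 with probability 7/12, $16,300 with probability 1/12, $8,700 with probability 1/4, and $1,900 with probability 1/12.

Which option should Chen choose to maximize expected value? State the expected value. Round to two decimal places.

Door B ($15,241.67)

Door A = 3/5 × 3800 + 1/5 × 15500 + 1/5 × 10700 = 2280 + 3100 + 2140 = 7520
Door B = 7/12 × 19800 + 1/12 × 16300 + 1/4 × 8700 + 1/12 × 1900 = 11550 + 1358.3333 + 2175 + 158.3333 = 15241.6667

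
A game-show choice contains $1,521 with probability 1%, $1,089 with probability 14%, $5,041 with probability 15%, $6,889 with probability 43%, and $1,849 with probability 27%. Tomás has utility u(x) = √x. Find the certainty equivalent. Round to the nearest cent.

E[u] = 0.01·√1521 + 0.14·√1089 + 0.15·√5041 + 0.43·√6889 + 0.27·√1849 = 0.01·39 + 0.14·33 + 0.15·71 + 0.43·83 + 0.27·43 = 62.96
CE = (62.96)² = 3963.9616

$3,963.96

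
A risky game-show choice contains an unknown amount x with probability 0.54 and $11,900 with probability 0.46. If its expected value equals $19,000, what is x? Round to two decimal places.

x = $25,048.15

0.54·x + 0.46·11900 = 19000
0.54·x = 19000 − 5474 = 13526
x = 13526 / 0.54 = 25048.1481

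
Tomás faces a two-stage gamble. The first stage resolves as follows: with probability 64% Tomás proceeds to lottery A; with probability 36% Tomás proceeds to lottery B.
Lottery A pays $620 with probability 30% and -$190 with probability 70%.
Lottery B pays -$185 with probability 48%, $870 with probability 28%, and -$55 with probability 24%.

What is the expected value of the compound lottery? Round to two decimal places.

EV(A) = 0.3 × 620 + 0.7 × (-190) = 186 − 133 = 53
EV(B) = 0.48 × (-185) + 0.28 × 870 + 0.24 × (-55) = -88.8 + 243.6 − 13.2 = 141.6
Overall = 0.64 × 53 + 0.36 × 141.6 = 33.92 + 50.976 = 84.896

$84.90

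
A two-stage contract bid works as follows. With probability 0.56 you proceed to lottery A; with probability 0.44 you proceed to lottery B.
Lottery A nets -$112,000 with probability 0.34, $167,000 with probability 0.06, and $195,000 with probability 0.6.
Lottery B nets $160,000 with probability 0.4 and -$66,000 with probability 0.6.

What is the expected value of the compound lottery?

EV(A) = 0.34 × (-112000) + 0.06 × 167000 + 0.6 × 195000 = -38080 + 10020 + 117000 = 88940
EV(B) = 0.4 × 160000 + 0.6 × (-66000) = 64000 − 39600 = 24400
Overall = 0.56 × 88940 + 0.44 × 24400 = 49806.4 + 10736 = 60542.4

$60,542.40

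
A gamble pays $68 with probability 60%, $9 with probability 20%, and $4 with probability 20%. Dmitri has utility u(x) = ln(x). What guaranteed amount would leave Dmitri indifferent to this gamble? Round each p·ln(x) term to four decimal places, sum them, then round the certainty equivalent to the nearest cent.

E[u] = 0.6·ln(68) + 0.2·ln(9) + 0.2·ln(4) = 2.5317 + 0.4394 + 0.2773 = 3.2484
CE = e^3.2484 ≈ 25.75

$25.75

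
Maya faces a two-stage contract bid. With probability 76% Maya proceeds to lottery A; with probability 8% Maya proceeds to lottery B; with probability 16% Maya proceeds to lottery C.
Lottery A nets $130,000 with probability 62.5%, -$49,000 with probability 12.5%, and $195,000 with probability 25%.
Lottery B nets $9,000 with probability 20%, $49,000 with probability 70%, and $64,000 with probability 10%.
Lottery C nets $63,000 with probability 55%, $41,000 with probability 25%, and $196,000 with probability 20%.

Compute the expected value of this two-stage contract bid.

$111,001

EV(A) = 0.625 × 130000 + 0.125 × (-49000) + 0.25 × 195000 = 81250 − 6125 + 48750 = 123875
EV(B) = 0.2 × 9000 + 0.7 × 49000 + 0.1 × 64000 = 1800 + 34300 + 6400 = 42500
EV(C) = 0.55 × 63000 + 0.25 × 41000 + 0.2 × 196000 = 34650 + 10250 + 39200 = 84100
Overall = 0.76 × 123875 + 0.08 × 42500 + 0.16 × 84100 = 94145 + 3400 + 13456 = 111001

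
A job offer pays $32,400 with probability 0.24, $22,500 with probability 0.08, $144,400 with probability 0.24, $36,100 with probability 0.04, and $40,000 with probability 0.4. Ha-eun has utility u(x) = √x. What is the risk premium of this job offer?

$6,920

E[u] = 0.24·√32400 + 0.08·√22500 + 0.24·√144400 + 0.04·√36100 + 0.4·√40000 = 0.24·180 + 0.08·150 + 0.24·380 + 0.04·190 + 0.4·200 = 234
CE = (234)² = 54756
Risk premium = EV − CE = 61676 − 54756 = 6920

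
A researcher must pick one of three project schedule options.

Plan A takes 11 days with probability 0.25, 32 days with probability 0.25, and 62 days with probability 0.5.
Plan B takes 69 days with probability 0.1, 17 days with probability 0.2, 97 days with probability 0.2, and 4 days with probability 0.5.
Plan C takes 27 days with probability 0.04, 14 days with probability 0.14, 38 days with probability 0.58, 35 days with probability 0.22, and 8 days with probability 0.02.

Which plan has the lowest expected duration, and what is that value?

Plan B (31.7 days)

Plan A = 0.25 × 11 + 0.25 × 32 + 0.5 × 62 = 2.75 + 8 + 31 = 41.75
Plan B = 0.1 × 69 + 0.2 × 17 + 0.2 × 97 + 0.5 × 4 = 6.9 + 3.4 + 19.4 + 2 = 31.7
Plan C = 0.04 × 27 + 0.14 × 14 + 0.58 × 38 + 0.22 × 35 + 0.02 × 8 = 1.08 + 1.96 + 22.04 + 7.7 + 0.16 = 32.94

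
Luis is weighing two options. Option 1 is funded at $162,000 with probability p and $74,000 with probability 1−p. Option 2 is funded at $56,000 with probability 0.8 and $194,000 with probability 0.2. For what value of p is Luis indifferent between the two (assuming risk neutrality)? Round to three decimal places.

EV(Option 2) = 0.8 × 56000 + 0.2 × 194000 = 44800 + 38800 = 83600
p·162000 + (1−p)·74000 = 83600
88000p + 74000 = 83600
p = (83600 − 74000) / 88000

p = 0.109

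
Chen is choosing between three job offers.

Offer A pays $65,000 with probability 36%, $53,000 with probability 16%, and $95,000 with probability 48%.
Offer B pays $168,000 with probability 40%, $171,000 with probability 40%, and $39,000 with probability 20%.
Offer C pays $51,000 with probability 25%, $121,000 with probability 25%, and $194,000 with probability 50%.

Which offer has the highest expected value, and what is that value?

Offer B ($143,400)

Offer A = 0.36 × 65000 + 0.16 × 53000 + 0.48 × 95000 = 23400 + 8480 + 45600 = 77480
Offer B = 0.4 × 168000 + 0.4 × 171000 + 0.2 × 39000 = 67200 + 68400 + 7800 = 143400
Offer C = 0.25 × 51000 + 0.25 × 121000 + 0.5 × 194000 = 12750 + 30250 + 97000 = 140000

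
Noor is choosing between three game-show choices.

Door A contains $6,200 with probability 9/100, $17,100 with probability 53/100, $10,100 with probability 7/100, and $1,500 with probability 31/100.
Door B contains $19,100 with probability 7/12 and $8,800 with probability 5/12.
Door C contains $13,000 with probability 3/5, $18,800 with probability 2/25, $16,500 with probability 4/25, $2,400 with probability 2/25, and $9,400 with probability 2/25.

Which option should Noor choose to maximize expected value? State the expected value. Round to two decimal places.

Door B ($14,808.33)

Door A = 9/100 × 6200 + 53/100 × 17100 + 7/100 × 10100 + 31/100 × 1500 = 558 + 9063 + 707 + 465 = 10793
Door B = 7/12 × 19100 + 5/12 × 8800 = 11141.6667 + 3666.6667 = 14808.3333
Door C = 3/5 × 13000 + 2/25 × 18800 + 4/25 × 16500 + 2/25 × 2400 + 2/25 × 9400 = 7800 + 1504 + 2640 + 192 + 752 = 12888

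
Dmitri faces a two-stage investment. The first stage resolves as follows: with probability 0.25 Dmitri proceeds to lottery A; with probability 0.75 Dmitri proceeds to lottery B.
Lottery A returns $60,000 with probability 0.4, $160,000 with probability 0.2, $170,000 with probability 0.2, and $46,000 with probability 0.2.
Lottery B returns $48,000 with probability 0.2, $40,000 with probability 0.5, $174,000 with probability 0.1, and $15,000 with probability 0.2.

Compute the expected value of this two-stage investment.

EV(A) = 0.4 × 60000 + 0.2 × 160000 + 0.2 × 170000 + 0.2 × 46000 = 24000 + 32000 + 34000 + 9200 = 99200
EV(B) = 0.2 × 48000 + 0.5 × 40000 + 0.1 × 174000 + 0.2 × 15000 = 9600 + 20000 + 17400 + 3000 = 50000
Overall = 0.25 × 99200 + 0.75 × 50000 = 24800 + 37500 = 62300

$62,300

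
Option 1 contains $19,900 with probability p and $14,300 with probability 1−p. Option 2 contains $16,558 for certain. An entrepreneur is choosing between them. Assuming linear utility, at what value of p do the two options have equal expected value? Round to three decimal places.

p·19900 + (1−p)·14300 = 16558
5600p + 14300 = 16558
p = (16558 − 14300) / 5600

p = 0.403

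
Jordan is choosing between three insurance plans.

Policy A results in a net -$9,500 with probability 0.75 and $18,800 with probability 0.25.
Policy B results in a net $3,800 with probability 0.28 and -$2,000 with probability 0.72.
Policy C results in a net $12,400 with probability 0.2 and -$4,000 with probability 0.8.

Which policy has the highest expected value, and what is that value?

Policy A = 0.75 × (-9500) + 0.25 × 18800 = -7125 + 4700 = -2425
Policy B = 0.28 × 3800 + 0.72 × (-2000) = 1064 − 1440 = -376
Policy C = 0.2 × 12400 + 0.8 × (-4000) = 2480 − 3200 = -720

Policy B (-$376)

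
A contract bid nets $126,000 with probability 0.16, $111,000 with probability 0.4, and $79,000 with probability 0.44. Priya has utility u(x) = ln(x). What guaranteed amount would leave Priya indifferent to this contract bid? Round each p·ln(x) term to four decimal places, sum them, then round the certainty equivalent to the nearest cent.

E[u] = 0.16·ln(126000) + 0.4·ln(111000) + 0.44·ln(79000) = 1.8790 + 4.6469 + 4.9620 = 11.4879
CE = e^11.4879 ≈ 97528.51

$97,528.51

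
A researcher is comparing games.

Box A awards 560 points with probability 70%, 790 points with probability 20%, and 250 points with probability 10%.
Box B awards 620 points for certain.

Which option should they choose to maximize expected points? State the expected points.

Box A = 0.7 × 560 + 0.2 × 790 + 0.1 × 250 = 392 + 158 + 25 = 575
Box B: 620 (certain)

Box B (620 points)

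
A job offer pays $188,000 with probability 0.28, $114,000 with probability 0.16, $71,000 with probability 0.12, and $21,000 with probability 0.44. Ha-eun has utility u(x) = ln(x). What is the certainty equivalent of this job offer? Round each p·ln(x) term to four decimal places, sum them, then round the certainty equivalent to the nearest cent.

$58,859.00

E[u] = 0.28·ln(188000) + 0.16·ln(114000) + 0.12·ln(71000) + 0.44·ln(21000) = 3.4004 + 1.8630 + 1.3405 + 4.3790 = 10.9829
CE = e^10.9829 ≈ 58859.00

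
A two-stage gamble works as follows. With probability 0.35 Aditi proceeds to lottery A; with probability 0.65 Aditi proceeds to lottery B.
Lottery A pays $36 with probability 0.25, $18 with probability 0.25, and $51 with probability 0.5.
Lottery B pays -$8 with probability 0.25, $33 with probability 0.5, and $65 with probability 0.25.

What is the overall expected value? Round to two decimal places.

EV(A) = 0.25 × 36 + 0.25 × 18 + 0.5 × 51 = 9 + 4.5 + 25.5 = 39
EV(B) = 0.25 × (-8) + 0.5 × 33 + 0.25 × 65 = -2 + 16.5 + 16.25 = 30.75
Overall = 0.35 × 39 + 0.65 × 30.75 = 13.65 + 19.9875 = 33.6375

$33.64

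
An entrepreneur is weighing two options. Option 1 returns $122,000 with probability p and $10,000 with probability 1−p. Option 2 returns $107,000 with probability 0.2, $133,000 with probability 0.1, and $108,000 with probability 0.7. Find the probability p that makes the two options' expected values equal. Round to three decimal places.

EV(Option 2) = 0.2 × 107000 + 0.1 × 133000 + 0.7 × 108000 = 21400 + 13300 + 75600 = 110300
p·122000 + (1−p)·10000 = 110300
112000p + 10000 = 110300
p = (110300 − 10000) / 112000

p = 0.896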